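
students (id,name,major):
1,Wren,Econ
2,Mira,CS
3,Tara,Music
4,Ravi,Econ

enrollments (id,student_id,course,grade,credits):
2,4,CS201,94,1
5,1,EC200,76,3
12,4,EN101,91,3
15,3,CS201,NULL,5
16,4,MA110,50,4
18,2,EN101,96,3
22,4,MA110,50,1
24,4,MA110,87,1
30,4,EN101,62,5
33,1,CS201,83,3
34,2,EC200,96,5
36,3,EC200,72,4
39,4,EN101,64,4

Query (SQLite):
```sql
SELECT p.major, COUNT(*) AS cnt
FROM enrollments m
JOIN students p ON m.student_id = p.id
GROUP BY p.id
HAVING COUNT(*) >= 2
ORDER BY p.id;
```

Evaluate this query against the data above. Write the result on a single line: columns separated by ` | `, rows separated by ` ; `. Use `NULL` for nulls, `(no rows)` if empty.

Join each enrollments row to its students via student_id.
Group joined rows by students.id; compute COUNT(*) per group.
HAVING: keep groups with count ≥ 2.
  1: ids {5, 33} → COUNT(*)=2
  2: ids {18, 34} → COUNT(*)=2
  3: ids {15, 36} → COUNT(*)=2
  4: ids {2, 12, 16, 22, 24, 30, 39} → COUNT(*)=7

Econ | 2 ; CS | 2 ; Music | 2 ; Econ | 7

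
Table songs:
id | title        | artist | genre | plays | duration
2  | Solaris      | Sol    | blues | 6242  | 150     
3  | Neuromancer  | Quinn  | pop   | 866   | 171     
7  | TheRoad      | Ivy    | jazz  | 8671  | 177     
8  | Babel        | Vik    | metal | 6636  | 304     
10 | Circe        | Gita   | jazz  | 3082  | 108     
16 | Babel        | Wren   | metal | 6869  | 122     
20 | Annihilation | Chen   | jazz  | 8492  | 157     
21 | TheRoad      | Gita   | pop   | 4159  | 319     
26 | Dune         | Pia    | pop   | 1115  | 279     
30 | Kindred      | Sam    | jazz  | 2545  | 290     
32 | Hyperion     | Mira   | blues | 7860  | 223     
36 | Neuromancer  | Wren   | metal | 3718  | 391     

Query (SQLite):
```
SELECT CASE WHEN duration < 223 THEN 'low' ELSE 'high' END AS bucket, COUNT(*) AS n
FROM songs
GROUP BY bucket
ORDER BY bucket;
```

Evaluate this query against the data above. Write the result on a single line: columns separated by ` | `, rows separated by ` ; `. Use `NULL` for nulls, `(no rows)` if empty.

Bucket rows by duration < 223 → 'low' else 'high'; count each bucket.

high | 6 ; low | 6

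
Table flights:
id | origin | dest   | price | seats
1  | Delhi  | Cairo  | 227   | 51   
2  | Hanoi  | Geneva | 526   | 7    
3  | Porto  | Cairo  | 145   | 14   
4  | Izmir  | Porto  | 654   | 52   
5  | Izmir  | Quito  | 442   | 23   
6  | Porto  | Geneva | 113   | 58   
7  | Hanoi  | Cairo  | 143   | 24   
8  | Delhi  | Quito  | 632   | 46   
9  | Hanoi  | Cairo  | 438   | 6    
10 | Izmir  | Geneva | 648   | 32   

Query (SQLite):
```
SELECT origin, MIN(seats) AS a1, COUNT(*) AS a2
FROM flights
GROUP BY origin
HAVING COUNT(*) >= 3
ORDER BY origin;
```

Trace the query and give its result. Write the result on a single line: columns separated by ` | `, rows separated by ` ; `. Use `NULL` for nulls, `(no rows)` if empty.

Group flights by origin.
Per group compute: MIN(seats), COUNT(*).
HAVING: drop groups with fewer than 3 rows.
  Delhi: ids {1, 8} → MIN(seats)=46, COUNT(*)=2
  Hanoi: ids {2, 7, 9} → MIN(seats)=6, COUNT(*)=3
  Izmir: ids {4, 5, 10} → MIN(seats)=23, COUNT(*)=3
  Porto: ids {3, 6} → MIN(seats)=14, COUNT(*)=2

Hanoi | 6 | 3 ; Izmir | 23 | 3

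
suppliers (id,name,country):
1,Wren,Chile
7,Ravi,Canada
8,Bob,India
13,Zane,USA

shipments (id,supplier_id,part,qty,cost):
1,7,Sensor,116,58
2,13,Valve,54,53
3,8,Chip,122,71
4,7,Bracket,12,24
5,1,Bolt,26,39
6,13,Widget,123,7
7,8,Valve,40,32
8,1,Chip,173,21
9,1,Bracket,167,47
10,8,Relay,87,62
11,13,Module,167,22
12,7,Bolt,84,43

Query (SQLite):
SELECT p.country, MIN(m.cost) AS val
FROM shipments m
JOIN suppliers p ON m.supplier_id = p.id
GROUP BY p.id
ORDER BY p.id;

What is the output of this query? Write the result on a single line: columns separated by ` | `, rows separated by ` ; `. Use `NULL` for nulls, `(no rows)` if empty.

Join each shipments row to its suppliers via supplier_id.
Group joined rows by suppliers.id; compute MIN(m.cost) per group.
  1: ids {5, 8, 9} → MIN(m.cost)=21
  7: ids {1, 4, 12} → MIN(m.cost)=24
  8: ids {3, 7, 10} → MIN(m.cost)=32
  13: ids {2, 6, 11} → MIN(m.cost)=7

Chile | 21 ; Canada | 24 ; India | 32 ; USA | 7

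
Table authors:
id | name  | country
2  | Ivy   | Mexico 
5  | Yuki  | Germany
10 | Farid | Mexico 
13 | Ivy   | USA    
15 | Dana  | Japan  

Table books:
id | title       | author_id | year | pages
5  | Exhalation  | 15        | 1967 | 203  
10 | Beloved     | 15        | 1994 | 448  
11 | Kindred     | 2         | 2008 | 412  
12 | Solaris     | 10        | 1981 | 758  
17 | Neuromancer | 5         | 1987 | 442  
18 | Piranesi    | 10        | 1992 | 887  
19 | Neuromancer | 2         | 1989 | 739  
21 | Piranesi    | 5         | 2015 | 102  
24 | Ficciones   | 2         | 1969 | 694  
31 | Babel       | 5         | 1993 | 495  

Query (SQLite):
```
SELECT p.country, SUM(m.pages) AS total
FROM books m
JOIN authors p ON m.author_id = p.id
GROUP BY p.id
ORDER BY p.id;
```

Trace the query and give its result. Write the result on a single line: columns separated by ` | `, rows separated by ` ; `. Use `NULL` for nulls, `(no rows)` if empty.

Mexico | 1845 ; Germany | 1039 ; Mexico | 1645 ; Japan | 651

Join each books row to its authors via author_id.
Group joined rows by authors.id; compute SUM(m.pages) per group.
  2: ids {11, 19, 24} → SUM(m.pages)=1845
  5: ids {17, 21, 31} → SUM(m.pages)=1039
  10: ids {12, 18} → SUM(m.pages)=1645
  15: ids {5, 10} → SUM(m.pages)=651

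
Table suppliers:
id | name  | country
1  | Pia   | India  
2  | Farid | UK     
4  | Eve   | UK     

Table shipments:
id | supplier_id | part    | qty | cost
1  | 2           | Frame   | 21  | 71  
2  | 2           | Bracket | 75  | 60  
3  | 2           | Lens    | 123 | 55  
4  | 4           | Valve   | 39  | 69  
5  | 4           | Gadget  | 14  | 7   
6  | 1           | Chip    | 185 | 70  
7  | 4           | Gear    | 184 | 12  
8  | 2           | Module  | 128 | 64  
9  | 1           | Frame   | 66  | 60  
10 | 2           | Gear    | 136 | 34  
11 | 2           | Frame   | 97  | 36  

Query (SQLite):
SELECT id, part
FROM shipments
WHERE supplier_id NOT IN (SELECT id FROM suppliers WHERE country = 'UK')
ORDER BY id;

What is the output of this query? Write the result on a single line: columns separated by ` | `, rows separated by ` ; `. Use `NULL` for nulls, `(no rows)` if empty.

6 | Chip ; 9 | Frame

Inner query: suppliers.id where country = 'UK'.
Outer: keep shipments rows whose supplier_id is not in that set.
Inner query → {2, 4}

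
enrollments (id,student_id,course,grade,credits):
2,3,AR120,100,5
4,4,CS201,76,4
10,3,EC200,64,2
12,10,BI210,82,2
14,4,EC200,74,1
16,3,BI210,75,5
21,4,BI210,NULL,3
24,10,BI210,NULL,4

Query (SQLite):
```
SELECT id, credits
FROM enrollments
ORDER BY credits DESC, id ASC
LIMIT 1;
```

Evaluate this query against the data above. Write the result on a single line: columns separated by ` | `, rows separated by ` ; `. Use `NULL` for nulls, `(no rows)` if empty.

2 | 5

Sort by credits desc, tiebreak id asc: (5, id=2), (5, id=16), (4, id=4), (4, id=24) …. Take first 1.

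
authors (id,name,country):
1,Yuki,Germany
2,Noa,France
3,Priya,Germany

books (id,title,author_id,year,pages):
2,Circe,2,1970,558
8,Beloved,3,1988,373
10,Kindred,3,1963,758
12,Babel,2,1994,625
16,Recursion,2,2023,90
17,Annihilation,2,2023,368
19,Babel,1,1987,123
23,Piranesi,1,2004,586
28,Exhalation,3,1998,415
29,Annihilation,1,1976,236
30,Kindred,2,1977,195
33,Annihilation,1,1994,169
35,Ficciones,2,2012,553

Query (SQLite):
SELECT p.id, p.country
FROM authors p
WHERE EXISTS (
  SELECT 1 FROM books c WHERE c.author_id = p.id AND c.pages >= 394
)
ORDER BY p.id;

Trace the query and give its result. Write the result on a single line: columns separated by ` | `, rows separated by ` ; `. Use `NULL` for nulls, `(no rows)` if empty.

1 | Germany ; 2 | France ; 3 | Germany

For each authors row, check whether any books with matching author_id has pages >= 394.
Keep rows where that is true.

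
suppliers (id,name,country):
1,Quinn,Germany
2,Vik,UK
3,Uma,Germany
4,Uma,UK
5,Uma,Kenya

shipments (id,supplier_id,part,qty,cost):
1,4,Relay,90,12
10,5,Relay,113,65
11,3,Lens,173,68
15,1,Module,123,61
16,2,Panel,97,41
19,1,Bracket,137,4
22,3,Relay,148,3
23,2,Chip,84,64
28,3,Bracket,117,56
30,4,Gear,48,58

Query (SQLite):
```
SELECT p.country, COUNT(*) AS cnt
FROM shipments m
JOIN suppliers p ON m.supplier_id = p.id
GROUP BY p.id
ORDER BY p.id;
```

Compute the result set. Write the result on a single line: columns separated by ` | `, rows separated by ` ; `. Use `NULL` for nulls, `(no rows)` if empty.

Join each shipments row to its suppliers via supplier_id.
Group joined rows by suppliers.id; compute COUNT(*) per group.
  1: ids {15, 19} → COUNT(*)=2
  2: ids {16, 23} → COUNT(*)=2
  3: ids {11, 22, 28} → COUNT(*)=3
  4: ids {1, 30} → COUNT(*)=2
  5: ids {10} → COUNT(*)=1

Germany | 2 ; UK | 2 ; Germany | 3 ; UK | 2 ; Kenya | 1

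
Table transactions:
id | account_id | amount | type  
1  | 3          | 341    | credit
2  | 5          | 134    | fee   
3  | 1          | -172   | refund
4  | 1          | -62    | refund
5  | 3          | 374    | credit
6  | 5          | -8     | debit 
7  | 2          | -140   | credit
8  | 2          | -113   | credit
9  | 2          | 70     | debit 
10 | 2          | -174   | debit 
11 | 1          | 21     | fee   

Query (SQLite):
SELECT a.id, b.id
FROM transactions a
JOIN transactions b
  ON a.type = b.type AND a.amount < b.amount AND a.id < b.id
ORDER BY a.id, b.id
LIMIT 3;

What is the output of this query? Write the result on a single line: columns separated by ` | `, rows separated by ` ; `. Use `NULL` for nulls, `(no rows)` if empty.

1 | 5 ; 3 | 4 ; 6 | 9

Pairs (a,b) with same type, a.amount < b.amount, a.id < b.id.
type groups: credit:{1,5,7,8} debit:{6,9,10} fee:{2,11} refund:{3,4}
Ordered by (a.id, b.id); first 3.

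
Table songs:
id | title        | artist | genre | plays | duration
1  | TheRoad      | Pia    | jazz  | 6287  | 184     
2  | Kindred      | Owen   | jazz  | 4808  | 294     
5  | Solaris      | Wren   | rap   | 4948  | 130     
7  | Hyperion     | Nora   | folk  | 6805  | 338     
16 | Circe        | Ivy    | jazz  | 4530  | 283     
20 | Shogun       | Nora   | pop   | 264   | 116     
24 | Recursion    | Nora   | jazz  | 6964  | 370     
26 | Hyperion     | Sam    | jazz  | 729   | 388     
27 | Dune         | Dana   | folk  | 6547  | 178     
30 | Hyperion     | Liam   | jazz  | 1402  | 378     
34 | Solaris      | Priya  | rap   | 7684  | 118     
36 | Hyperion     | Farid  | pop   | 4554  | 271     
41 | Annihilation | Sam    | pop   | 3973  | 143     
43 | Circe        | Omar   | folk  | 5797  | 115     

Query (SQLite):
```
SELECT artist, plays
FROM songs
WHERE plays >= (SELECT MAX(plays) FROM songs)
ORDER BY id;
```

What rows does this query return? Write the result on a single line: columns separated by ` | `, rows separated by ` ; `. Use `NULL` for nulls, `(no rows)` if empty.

Priya | 7684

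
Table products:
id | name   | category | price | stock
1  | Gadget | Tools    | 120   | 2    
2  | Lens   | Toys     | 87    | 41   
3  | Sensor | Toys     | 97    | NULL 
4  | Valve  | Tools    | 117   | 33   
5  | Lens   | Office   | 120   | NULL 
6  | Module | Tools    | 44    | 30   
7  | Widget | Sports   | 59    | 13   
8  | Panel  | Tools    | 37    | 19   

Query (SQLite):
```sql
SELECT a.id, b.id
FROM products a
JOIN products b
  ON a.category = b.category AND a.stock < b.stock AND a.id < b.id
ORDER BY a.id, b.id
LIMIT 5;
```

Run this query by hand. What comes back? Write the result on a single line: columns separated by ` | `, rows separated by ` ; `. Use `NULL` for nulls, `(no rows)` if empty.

Pairs (a,b) with same category, a.stock < b.stock, a.id < b.id.
category groups: Office:{5} Sports:{7} Tools:{1,4,6,8} Toys:{2,3}
Ordered by (a.id, b.id); first 5.

1 | 4 ; 1 | 6 ; 1 | 8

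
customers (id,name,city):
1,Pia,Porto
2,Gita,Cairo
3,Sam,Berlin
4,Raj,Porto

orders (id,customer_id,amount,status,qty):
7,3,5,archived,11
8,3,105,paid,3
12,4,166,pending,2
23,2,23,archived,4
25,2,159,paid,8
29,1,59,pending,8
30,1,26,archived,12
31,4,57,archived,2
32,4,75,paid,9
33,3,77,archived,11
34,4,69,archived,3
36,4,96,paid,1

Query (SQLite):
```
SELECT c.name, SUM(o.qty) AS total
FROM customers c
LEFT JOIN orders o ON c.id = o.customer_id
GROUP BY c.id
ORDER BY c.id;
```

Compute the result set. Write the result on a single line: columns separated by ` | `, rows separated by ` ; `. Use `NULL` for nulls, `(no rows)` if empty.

Pia | 20 ; Gita | 12 ; Sam | 25 ; Raj | 17

LEFT JOIN keeps every customers row; unmatched ones get NULL for orders columns.
Group by customers.id and compute SUM(o.qty). SUM over an all-NULL group is NULL.
  1: ids {29, 30} → SUM(o.qty)=20
  2: ids {23, 25} → SUM(o.qty)=12
  3: ids {7, 8, 33} → SUM(o.qty)=25
  4: ids {12, 31, 32, 34, 36} → SUM(o.qty)=17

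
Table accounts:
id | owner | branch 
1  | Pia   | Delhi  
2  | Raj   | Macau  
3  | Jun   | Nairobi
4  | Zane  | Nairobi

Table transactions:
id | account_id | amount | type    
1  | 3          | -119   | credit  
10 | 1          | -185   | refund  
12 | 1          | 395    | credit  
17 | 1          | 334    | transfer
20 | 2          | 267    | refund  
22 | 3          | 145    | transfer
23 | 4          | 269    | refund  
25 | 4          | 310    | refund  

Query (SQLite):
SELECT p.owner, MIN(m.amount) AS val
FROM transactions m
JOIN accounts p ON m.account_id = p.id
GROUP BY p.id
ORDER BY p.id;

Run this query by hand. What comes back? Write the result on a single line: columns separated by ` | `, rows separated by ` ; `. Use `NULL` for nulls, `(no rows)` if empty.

Pia | -185 ; Raj | 267 ; Jun | -119 ; Zane | 269

Join each transactions row to its accounts via account_id.
Group joined rows by accounts.id; compute MIN(m.amount) per group.
  1: ids {10, 12, 17} → MIN(m.amount)=-185
  2: ids {20} → MIN(m.amount)=267
  3: ids {1, 22} → MIN(m.amount)=-119
  4: ids {23, 25} → MIN(m.amount)=269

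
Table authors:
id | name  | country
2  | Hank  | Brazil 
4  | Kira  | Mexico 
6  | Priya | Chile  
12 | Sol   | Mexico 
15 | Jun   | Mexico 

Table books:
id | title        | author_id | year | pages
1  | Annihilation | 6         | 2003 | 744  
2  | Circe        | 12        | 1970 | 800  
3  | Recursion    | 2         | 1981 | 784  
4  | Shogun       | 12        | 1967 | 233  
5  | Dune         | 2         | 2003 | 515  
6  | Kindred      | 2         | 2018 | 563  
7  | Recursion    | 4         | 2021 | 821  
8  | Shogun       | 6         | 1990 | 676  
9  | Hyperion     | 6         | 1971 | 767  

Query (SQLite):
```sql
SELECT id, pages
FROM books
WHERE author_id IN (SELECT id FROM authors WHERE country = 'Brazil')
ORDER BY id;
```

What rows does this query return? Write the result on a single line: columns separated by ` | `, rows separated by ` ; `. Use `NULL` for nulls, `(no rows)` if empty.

Inner query: authors.id where country = 'Brazil'.
Outer: keep books rows whose author_id is in that set.
Inner query → {2}

3 | 784 ; 5 | 515 ; 6 | 563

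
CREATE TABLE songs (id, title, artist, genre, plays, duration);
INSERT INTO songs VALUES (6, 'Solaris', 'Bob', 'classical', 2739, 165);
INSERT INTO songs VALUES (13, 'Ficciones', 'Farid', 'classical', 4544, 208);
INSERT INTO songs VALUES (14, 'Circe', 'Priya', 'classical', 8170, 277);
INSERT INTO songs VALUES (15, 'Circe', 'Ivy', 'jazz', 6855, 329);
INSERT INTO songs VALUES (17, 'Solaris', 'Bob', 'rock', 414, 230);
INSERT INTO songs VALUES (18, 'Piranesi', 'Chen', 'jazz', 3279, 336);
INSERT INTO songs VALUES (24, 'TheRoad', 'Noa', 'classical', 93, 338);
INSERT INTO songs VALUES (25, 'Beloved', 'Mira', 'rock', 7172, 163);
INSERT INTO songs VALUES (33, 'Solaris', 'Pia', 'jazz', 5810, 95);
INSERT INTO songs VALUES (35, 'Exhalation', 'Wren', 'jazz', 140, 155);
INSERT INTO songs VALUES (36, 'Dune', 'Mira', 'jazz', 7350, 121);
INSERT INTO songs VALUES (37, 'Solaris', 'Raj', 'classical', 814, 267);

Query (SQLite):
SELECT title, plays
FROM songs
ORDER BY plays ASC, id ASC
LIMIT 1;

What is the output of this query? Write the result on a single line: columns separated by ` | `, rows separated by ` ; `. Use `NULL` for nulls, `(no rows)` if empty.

Sort by plays asc, tiebreak id asc: (93, id=24), (140, id=35), (414, id=17), (814, id=37) …. Take first 1.

TheRoad | 93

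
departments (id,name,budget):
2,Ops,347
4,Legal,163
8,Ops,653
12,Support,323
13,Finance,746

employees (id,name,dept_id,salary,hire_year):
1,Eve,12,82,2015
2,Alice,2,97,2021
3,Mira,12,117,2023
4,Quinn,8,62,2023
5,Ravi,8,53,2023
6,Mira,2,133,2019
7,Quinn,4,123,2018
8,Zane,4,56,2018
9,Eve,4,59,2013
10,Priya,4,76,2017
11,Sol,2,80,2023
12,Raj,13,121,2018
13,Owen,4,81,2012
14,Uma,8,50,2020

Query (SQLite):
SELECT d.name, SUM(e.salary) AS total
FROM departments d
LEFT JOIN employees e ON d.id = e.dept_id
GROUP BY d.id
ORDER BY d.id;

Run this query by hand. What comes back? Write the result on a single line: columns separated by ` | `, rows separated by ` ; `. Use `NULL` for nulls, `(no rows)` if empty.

LEFT JOIN keeps every departments row; unmatched ones get NULL for employees columns.
Group by departments.id and compute SUM(e.salary). SUM over an all-NULL group is NULL.
  2: ids {2, 6, 11} → SUM(e.salary)=310
  4: ids {7, 8, 9, 10, 13} → SUM(e.salary)=395
  8: ids {4, 5, 14} → SUM(e.salary)=165
  12: ids {1, 3} → SUM(e.salary)=199
  13: ids {12} → SUM(e.salary)=121

Ops | 310 ; Legal | 395 ; Ops | 165 ; Support | 199 ; Finance | 121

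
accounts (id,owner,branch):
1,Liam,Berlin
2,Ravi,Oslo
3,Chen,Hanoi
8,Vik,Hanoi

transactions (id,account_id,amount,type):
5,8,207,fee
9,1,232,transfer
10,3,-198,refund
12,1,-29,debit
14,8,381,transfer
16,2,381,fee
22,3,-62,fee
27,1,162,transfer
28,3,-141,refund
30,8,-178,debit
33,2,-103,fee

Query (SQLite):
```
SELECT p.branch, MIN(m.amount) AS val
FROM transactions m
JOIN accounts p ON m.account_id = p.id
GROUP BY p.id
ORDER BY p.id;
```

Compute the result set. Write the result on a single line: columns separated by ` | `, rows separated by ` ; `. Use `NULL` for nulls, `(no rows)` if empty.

Berlin | -29 ; Oslo | -103 ; Hanoi | -198 ; Hanoi | -178

Join each transactions row to its accounts via account_id.
Group joined rows by accounts.id; compute MIN(m.amount) per group.
  1: ids {9, 12, 27} → MIN(m.amount)=-29
  2: ids {16, 33} → MIN(m.amount)=-103
  3: ids {10, 22, 28} → MIN(m.amount)=-198
  8: ids {5, 14, 30} → MIN(m.amount)=-178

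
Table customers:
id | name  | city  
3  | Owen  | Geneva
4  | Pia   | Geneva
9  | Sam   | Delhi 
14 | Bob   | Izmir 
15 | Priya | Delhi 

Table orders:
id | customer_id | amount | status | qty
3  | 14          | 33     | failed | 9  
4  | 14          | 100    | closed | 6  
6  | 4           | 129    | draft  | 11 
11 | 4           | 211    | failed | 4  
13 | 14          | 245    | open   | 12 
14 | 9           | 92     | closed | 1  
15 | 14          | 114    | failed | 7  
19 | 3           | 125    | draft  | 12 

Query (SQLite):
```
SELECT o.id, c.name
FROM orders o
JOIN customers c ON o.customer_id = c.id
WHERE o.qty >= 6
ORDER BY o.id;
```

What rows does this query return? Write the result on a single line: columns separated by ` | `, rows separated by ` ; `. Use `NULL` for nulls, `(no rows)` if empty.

Each orders row matches the customers row where customer_id = customers.id.
Then keep rows with o.qty >= 6.

3 | Bob ; 4 | Bob ; 6 | Pia ; 13 | Bob ; 15 | Bob ; 19 | Owen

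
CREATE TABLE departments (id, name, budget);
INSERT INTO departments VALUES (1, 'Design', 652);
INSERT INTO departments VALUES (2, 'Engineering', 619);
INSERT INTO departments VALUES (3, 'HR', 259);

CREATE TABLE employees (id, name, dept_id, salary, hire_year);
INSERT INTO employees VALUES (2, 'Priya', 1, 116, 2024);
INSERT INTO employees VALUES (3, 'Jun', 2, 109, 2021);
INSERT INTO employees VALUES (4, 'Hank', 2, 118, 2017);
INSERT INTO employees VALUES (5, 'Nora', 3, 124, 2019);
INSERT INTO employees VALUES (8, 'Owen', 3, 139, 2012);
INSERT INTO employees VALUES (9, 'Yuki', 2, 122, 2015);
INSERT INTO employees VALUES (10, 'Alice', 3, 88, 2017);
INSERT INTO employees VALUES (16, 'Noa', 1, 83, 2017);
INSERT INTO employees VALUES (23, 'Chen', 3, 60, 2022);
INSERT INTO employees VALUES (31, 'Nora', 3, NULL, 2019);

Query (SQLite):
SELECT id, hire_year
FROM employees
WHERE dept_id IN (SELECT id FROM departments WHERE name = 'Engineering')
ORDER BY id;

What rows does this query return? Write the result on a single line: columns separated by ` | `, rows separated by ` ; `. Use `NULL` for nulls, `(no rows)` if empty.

Inner query: departments.id where name = 'Engineering'.
Outer: keep employees rows whose dept_id is in that set.
Inner query → {2}

3 | 2021 ; 4 | 2017 ; 9 | 2015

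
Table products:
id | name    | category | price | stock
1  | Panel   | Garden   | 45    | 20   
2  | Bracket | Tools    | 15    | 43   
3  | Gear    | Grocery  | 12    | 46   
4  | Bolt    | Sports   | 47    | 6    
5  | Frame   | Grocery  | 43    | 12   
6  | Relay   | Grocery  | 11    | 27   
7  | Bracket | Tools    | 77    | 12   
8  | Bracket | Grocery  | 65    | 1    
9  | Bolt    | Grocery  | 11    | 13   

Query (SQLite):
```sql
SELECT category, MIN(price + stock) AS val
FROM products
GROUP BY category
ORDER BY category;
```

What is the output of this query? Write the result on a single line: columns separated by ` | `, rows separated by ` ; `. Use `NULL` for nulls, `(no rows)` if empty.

For each row compute price + stock.
Group by category; take MIN of the expression per group.
  Garden: ids {1} → MIN(price + stock)=65
  Grocery: ids {3, 5, 6, 8, 9} → MIN(price + stock)=24
  Sports: ids {4} → MIN(price + stock)=53
  Tools: ids {2, 7} → MIN(price + stock)=58

Garden | 65 ; Grocery | 24 ; Sports | 53 ; Tools | 58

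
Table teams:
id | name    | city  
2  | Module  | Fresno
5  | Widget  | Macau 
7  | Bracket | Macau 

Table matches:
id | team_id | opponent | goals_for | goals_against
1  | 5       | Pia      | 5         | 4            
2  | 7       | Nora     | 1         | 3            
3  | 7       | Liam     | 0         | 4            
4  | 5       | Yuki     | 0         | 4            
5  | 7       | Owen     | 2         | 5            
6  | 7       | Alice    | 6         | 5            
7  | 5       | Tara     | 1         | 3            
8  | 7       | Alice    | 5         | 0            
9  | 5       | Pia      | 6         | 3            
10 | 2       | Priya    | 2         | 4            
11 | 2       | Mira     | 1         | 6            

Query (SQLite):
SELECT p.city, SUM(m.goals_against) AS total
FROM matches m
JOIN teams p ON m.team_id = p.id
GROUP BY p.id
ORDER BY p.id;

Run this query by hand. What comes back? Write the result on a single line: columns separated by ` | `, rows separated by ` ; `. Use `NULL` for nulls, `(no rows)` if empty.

Join each matches row to its teams via team_id.
Group joined rows by teams.id; compute SUM(m.goals_against) per group.
  2: ids {10, 11} → SUM(m.goals_against)=10
  5: ids {1, 4, 7, 9} → SUM(m.goals_against)=14
  7: ids {2, 3, 5, 6, 8} → SUM(m.goals_against)=17

Fresno | 10 ; Macau | 14 ; Macau | 17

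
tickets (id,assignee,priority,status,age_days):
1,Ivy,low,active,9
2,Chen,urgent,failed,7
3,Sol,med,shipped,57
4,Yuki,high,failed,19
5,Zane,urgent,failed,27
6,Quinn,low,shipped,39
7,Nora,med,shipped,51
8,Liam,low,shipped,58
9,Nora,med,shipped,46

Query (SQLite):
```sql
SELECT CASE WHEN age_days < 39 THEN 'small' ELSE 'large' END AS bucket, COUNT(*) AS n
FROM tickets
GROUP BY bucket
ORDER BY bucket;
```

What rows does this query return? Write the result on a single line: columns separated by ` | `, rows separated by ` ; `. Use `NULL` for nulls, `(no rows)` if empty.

Bucket rows by age_days < 39 → 'small' else 'large'; count each bucket.

large | 5 ; small | 4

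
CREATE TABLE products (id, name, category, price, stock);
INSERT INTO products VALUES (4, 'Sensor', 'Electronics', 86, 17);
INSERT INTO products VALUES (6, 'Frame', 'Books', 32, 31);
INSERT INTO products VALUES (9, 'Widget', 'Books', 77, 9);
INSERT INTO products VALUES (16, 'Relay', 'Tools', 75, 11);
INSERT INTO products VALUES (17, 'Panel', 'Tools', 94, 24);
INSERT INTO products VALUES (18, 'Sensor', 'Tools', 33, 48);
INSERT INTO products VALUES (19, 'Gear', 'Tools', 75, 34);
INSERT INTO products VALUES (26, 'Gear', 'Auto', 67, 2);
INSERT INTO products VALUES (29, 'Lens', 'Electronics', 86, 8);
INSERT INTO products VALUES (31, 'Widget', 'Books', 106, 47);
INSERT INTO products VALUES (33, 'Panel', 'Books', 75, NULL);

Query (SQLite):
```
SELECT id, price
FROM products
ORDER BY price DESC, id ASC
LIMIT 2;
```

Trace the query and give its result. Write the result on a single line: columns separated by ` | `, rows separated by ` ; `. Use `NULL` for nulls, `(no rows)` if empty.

31 | 106 ; 17 | 94

Sort by price desc, tiebreak id asc: (106, id=31), (94, id=17), (86, id=4), (86, id=29), (77, id=9) …. Take first 2.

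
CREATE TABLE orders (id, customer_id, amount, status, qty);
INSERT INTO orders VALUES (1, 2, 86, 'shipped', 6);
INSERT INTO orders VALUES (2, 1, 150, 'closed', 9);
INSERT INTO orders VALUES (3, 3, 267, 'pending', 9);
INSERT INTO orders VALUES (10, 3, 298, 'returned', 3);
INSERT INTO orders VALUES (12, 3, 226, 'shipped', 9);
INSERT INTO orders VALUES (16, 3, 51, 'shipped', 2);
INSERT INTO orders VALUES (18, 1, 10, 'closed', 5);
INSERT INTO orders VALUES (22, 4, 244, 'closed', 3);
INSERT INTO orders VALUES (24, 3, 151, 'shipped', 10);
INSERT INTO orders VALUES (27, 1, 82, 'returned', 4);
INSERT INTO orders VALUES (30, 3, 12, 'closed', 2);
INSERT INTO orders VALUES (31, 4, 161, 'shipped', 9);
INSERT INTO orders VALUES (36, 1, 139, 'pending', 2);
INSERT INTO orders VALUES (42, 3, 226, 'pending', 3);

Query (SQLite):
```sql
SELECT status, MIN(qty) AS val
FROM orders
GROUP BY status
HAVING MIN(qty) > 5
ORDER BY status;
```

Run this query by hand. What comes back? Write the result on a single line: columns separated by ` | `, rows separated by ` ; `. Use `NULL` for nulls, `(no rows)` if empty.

(no rows)

Partition orders by status; compute MIN(qty) within each group.
HAVING: keep groups where MIN(qty) > 5.
  closed: ids {2, 18, 22, 30} → MIN(qty)=2
  pending: ids {3, 36, 42} → MIN(qty)=2
  returned: ids {10, 27} → MIN(qty)=3
  shipped: ids {1, 12, 16, 24, 31} → MIN(qty)=2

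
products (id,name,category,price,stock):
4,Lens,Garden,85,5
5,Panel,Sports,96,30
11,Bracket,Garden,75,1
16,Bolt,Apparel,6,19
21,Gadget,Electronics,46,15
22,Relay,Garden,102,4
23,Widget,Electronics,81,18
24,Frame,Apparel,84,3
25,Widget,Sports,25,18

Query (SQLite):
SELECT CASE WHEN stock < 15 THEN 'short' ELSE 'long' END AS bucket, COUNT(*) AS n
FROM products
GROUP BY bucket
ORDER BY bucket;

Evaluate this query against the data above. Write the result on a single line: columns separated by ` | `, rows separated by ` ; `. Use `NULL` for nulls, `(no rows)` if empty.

long | 5 ; short | 4

Bucket rows by stock < 15 → 'short' else 'long'; count each bucket.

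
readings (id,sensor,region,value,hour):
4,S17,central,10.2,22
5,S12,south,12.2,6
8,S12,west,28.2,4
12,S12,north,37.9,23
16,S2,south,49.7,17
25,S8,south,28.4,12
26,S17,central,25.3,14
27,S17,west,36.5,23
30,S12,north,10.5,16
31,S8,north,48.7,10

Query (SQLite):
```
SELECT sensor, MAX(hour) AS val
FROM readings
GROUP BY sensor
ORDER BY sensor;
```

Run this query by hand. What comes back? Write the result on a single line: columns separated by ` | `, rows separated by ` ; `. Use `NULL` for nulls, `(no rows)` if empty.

S12 | 23 ; S17 | 23 ; S2 | 17 ; S8 | 12

Partition readings by sensor; compute MAX(hour) within each group.
  S12: ids {5, 8, 12, 30} → MAX(hour)=23
  S17: ids {4, 26, 27} → MAX(hour)=23
  S2: ids {16} → MAX(hour)=17
  S8: ids {25, 31} → MAX(hour)=12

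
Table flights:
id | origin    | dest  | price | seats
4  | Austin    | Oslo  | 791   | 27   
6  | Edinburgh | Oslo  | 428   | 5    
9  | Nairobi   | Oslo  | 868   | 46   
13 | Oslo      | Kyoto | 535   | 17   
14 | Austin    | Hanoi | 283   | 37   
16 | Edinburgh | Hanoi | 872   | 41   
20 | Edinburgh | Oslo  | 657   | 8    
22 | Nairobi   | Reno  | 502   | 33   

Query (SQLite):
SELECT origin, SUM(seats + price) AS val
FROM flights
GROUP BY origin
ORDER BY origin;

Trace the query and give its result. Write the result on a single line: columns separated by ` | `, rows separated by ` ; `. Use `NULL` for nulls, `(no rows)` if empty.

Austin | 1138 ; Edinburgh | 2011 ; Nairobi | 1449 ; Oslo | 552

For each row compute seats + price.
Group by origin; take SUM of the expression per group.
  Austin: ids {4, 14} → SUM(seats + price)=1138
  Edinburgh: ids {6, 16, 20} → SUM(seats + price)=2011
  Nairobi: ids {9, 22} → SUM(seats + price)=1449
  Oslo: ids {13} → SUM(seats + price)=552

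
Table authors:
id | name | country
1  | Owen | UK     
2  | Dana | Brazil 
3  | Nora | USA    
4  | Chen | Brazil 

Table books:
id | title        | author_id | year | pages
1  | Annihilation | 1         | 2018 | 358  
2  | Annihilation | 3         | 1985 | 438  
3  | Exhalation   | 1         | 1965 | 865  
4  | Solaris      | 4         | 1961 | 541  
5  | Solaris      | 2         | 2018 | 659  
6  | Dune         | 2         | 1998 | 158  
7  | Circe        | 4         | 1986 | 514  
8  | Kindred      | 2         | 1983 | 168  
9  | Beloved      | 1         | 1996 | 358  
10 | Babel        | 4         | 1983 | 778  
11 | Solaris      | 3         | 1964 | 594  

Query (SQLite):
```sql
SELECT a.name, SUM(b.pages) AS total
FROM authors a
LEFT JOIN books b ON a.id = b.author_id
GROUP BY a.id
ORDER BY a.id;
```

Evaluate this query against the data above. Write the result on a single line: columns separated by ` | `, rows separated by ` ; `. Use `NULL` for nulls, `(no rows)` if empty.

Owen | 1581 ; Dana | 985 ; Nora | 1032 ; Chen | 1833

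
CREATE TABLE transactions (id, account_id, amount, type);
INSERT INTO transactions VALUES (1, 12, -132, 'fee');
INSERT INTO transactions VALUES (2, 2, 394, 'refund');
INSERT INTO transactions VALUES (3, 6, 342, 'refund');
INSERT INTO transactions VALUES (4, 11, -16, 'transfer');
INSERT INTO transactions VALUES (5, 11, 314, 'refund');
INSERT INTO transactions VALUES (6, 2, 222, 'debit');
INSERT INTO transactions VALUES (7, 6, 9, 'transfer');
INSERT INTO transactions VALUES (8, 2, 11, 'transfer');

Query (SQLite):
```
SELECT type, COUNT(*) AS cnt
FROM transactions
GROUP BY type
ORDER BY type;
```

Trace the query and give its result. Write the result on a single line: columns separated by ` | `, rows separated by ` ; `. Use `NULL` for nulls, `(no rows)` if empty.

Partition transactions by type; compute COUNT(*) within each group.
  debit: ids {6} → COUNT(*)=1
  fee: ids {1} → COUNT(*)=1
  refund: ids {2, 3, 5} → COUNT(*)=3
  transfer: ids {4, 7, 8} → COUNT(*)=3

debit | 1 ; fee | 1 ; refund | 3 ; transfer | 3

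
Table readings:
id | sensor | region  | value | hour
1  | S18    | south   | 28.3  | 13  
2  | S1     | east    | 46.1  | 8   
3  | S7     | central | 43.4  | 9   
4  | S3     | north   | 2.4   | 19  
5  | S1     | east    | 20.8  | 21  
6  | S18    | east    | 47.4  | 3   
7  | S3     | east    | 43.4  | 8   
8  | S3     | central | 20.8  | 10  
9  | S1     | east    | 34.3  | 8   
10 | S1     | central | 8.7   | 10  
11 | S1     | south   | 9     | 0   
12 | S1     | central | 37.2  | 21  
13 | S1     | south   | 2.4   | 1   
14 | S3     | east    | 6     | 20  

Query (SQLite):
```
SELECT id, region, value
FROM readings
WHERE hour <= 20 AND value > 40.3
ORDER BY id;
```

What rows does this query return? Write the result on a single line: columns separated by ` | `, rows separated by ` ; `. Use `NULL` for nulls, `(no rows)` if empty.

2 | east | 46.1 ; 3 | central | 43.4 ; 6 | east | 47.4 ; 7 | east | 43.4

hour <= 20: ids {1, 2, 3, 4, 6, 7, 8, 9, 10, 11, 13, 14}
value > 40.3: ids {2, 3, 6, 7}
Combine with AND.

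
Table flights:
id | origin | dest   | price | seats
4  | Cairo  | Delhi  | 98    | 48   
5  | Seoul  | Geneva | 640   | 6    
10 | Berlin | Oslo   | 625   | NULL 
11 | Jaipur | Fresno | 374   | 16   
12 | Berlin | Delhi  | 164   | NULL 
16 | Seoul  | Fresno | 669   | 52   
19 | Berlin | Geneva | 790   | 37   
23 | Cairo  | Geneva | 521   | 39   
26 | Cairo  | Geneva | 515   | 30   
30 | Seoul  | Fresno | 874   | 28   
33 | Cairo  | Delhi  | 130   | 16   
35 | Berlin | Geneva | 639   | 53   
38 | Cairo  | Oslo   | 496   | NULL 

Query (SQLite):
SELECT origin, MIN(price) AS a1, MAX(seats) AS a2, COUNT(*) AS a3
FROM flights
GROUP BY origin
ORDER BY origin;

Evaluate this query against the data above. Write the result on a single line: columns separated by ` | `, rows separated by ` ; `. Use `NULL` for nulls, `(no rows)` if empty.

Berlin | 164 | 53 | 4 ; Cairo | 98 | 48 | 5 ; Jaipur | 374 | 16 | 1 ; Seoul | 640 | 52 | 3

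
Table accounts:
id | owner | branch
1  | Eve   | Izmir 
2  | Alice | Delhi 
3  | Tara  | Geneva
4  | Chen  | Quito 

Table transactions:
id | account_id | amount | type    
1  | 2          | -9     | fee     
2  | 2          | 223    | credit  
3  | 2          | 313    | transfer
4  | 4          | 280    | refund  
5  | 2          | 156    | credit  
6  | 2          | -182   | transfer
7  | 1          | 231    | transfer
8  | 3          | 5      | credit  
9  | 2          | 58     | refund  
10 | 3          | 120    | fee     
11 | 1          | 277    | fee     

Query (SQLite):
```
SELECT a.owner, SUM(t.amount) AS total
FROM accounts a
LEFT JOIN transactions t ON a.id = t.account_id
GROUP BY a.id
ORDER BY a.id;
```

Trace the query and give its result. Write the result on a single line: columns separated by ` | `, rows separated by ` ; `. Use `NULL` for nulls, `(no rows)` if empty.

Eve | 508 ; Alice | 559 ; Tara | 125 ; Chen | 280

LEFT JOIN keeps every accounts row; unmatched ones get NULL for transactions columns.
Group by accounts.id and compute SUM(t.amount). SUM over an all-NULL group is NULL.
  1: ids {7, 11} → SUM(t.amount)=508
  2: ids {1, 2, 3, 5, 6, 9} → SUM(t.amount)=559
  3: ids {8, 10} → SUM(t.amount)=125
  4: ids {4} → SUM(t.amount)=280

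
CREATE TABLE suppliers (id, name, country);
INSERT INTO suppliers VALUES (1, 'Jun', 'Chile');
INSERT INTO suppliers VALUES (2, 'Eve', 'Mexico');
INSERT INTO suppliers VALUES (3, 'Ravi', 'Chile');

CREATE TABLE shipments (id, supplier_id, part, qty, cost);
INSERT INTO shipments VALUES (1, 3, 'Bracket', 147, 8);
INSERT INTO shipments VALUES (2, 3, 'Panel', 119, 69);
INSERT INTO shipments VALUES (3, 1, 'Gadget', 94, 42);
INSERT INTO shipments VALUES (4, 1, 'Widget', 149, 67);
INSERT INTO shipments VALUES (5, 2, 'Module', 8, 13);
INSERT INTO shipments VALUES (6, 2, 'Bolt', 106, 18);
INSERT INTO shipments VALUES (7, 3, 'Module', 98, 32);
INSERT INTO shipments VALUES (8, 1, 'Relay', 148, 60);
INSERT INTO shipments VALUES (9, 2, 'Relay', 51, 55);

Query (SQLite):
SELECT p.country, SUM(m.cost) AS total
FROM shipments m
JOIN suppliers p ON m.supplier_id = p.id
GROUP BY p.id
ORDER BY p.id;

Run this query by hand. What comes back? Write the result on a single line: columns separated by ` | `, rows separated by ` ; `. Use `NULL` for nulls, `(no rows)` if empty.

Chile | 169 ; Mexico | 86 ; Chile | 109

Join each shipments row to its suppliers via supplier_id.
Group joined rows by suppliers.id; compute SUM(m.cost) per group.
  1: ids {3, 4, 8} → SUM(m.cost)=169
  2: ids {5, 6, 9} → SUM(m.cost)=86
  3: ids {1, 2, 7} → SUM(m.cost)=109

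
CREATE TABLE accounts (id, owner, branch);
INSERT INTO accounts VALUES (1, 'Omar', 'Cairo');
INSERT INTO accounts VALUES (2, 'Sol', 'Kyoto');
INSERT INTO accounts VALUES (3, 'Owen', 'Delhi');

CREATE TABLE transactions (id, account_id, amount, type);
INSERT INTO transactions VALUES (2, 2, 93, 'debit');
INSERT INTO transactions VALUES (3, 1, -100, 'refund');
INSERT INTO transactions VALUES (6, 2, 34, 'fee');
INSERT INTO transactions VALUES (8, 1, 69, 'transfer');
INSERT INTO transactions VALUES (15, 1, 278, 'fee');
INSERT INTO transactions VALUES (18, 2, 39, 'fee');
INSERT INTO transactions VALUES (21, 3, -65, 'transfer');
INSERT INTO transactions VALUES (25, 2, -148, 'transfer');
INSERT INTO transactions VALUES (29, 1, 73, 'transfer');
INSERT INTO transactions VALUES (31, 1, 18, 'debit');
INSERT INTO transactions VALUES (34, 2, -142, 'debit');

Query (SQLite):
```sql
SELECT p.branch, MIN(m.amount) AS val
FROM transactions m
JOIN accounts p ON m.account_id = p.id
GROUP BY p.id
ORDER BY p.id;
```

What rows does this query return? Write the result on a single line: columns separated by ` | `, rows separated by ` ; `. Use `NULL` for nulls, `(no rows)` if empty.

Join each transactions row to its accounts via account_id.
Group joined rows by accounts.id; compute MIN(m.amount) per group.
  1: ids {3, 8, 15, 29, 31} → MIN(m.amount)=-100
  2: ids {2, 6, 18, 25, 34} → MIN(m.amount)=-148
  3: ids {21} → MIN(m.amount)=-65

Cairo | -100 ; Kyoto | -148 ; Delhi | -65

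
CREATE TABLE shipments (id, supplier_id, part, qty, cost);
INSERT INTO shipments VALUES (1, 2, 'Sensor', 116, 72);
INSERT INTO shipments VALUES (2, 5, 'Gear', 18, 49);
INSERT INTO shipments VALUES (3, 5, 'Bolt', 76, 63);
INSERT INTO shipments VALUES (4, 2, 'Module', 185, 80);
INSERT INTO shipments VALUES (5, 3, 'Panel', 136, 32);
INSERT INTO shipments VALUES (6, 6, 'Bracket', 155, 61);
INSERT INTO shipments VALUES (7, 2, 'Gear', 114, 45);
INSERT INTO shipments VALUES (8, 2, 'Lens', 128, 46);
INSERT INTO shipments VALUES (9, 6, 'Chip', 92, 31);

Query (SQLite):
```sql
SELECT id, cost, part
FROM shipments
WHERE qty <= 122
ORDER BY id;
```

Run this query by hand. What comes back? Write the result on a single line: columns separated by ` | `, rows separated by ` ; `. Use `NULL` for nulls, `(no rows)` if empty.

1 | 72 | Sensor ; 2 | 49 | Gear ; 3 | 63 | Bolt ; 7 | 45 | Gear ; 9 | 31 | Chip

qty <= 122: ids {1, 2, 3, 7, 9}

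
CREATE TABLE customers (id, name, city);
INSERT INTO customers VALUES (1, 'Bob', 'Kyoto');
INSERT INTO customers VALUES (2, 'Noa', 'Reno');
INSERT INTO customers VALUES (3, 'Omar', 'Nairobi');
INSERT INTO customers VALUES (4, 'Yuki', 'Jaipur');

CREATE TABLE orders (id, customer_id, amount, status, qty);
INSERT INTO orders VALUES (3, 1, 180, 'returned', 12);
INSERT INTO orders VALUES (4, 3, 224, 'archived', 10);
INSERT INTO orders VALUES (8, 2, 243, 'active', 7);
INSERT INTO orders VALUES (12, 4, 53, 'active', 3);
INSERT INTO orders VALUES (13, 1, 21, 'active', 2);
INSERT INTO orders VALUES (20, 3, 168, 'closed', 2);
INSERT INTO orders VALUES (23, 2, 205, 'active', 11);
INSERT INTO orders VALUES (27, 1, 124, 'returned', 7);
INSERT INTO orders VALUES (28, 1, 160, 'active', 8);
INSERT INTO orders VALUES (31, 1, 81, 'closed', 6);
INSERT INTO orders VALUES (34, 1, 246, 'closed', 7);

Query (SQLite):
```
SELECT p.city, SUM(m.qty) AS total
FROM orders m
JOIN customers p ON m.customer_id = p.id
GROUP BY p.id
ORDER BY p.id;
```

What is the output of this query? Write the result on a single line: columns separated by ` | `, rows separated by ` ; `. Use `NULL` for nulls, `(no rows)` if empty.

Kyoto | 42 ; Reno | 18 ; Nairobi | 12 ; Jaipur | 3

Join each orders row to its customers via customer_id.
Group joined rows by customers.id; compute SUM(m.qty) per group.
  1: ids {3, 13, 27, 28, 31, 34} → SUM(m.qty)=42
  2: ids {8, 23} → SUM(m.qty)=18
  3: ids {4, 20} → SUM(m.qty)=12
  4: ids {12} → SUM(m.qty)=3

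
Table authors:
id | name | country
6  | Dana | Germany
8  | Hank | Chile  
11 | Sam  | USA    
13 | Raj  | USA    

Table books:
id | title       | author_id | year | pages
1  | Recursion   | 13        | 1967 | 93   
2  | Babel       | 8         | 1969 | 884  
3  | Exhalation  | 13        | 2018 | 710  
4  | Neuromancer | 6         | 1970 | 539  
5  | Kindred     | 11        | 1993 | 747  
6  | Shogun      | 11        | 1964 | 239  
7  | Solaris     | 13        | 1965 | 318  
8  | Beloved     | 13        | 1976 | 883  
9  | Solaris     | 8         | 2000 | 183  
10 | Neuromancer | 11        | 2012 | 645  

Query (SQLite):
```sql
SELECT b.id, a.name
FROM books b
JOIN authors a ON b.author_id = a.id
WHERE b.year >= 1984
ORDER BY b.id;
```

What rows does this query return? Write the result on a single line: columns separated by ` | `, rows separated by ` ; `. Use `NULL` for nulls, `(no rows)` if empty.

Each books row matches the authors row where author_id = authors.id.
Then keep rows with b.year >= 1984.

3 | Raj ; 5 | Sam ; 9 | Hank ; 10 | Sam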